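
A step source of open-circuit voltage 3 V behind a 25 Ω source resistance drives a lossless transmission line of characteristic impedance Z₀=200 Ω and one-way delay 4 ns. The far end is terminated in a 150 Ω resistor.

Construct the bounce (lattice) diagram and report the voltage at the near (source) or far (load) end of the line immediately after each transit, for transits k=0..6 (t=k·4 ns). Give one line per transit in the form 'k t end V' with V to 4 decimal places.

Γ_L=-0.142857, Γ_S=-0.777778; launch V₁=3·200/225=2.666667
k=0 src: V=2.6667
k=1 load: inc=2.666667, refl=2.666667·-0.142857=-0.3810; V=0.000000+2.666667+-0.380952=2.2857
k=2 src: inc=-0.380952, refl=-0.380952·-0.777778=0.2963; V=2.666667+-0.380952+0.296296=2.5820
k=3 load: inc=0.296296, refl=0.296296·-0.142857=-0.0423; V=2.285714+0.296296+-0.042328=2.5397
k=4 src: inc=-0.042328, refl=-0.042328·-0.777778=0.0329; V=2.582011+-0.042328+0.032922=2.5726
k=5 load: inc=0.032922, refl=0.032922·-0.142857=-0.0047; V=2.539683+0.032922+-0.004703=2.5679
k=6 src: inc=-0.004703, refl=-0.004703·-0.777778=0.0037; V=2.572604+-0.004703+0.003658=2.5716

0 0 source 2.6667
1 4 load 2.2857
2 8 source 2.5820
3 12 load 2.5397
4 16 source 2.5726
5 20 load 2.5679
6 24 source 2.5716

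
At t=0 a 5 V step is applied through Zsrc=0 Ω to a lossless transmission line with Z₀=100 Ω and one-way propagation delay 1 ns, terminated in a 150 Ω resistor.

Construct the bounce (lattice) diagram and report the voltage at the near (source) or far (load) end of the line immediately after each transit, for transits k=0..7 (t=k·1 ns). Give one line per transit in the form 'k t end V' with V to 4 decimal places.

0 0 source 5.0000
1 1 load 6.0000
2 2 source 5.0000
3 3 load 4.8000
4 4 source 5.0000
5 5 load 5.0400
6 6 source 5.0000
7 7 load 4.9920

Γ_L=0.200000, Γ_S=-1.000000; launch V₁=5·100/100=5.000000
k=0 src: V=5.0000
k=1 load: inc=5.000000, refl=5.000000·0.200000=1.0000; V=0.000000+5.000000+1.000000=6.0000
k=2 src: inc=1.000000, refl=1.000000·-1.000000=-1.0000; V=5.000000+1.000000+-1.000000=5.0000
k=3 load: inc=-1.000000, refl=-1.000000·0.200000=-0.2000; V=6.000000+-1.000000+-0.200000=4.8000
k=4 src: inc=-0.200000, refl=-0.200000·-1.000000=0.2000; V=5.000000+-0.200000+0.200000=5.0000
k=5 load: inc=0.200000, refl=0.200000·0.200000=0.0400; V=4.800000+0.200000+0.040000=5.0400
k=6 src: inc=0.040000, refl=0.040000·-1.000000=-0.0400; V=5.000000+0.040000+-0.040000=5.0000
k=7 load: inc=-0.040000, refl=-0.040000·0.200000=-0.0080; V=5.040000+-0.040000+-0.008000=4.9920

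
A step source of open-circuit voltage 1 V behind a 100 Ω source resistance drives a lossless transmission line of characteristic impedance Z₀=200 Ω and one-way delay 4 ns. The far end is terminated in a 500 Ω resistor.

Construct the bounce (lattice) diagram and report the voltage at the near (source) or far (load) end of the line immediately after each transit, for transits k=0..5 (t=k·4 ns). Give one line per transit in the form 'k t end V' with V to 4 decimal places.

0 0 source 0.6667
1 4 load 0.9524
2 8 source 0.8571
3 12 load 0.8163
4 16 source 0.8299
5 20 load 0.8358

Γ_L=0.428571, Γ_S=-0.333333; launch V₁=1·200/300=0.666667
k=0 src: V=0.6667
k=1 load: inc=0.666667, refl=0.666667·0.428571=0.2857; V=0.000000+0.666667+0.285714=0.9524
k=2 src: inc=0.285714, refl=0.285714·-0.333333=-0.0952; V=0.666667+0.285714+-0.095238=0.8571
k=3 load: inc=-0.095238, refl=-0.095238·0.428571=-0.0408; V=0.952381+-0.095238+-0.040816=0.8163
k=4 src: inc=-0.040816, refl=-0.040816·-0.333333=0.0136; V=0.857143+-0.040816+0.013605=0.8299
k=5 load: inc=0.013605, refl=0.013605·0.428571=0.0058; V=0.816327+0.013605+0.005831=0.8358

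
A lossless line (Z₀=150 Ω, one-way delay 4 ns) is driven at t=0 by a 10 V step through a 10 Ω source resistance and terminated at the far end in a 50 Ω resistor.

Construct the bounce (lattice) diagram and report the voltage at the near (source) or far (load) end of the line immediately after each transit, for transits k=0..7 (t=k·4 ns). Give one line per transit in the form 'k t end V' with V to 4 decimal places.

Γ_L=-0.500000, Γ_S=-0.875000; launch V₁=10·150/160=9.375000
k=0 src: V=9.3750
k=1 load: inc=9.375000, refl=9.375000·-0.500000=-4.6875; V=0.000000+9.375000+-4.687500=4.6875
k=2 src: inc=-4.687500, refl=-4.687500·-0.875000=4.1016; V=9.375000+-4.687500+4.101562=8.7891
k=3 load: inc=4.101562, refl=4.101562·-0.500000=-2.0508; V=4.687500+4.101562+-2.050781=6.7383
k=4 src: inc=-2.050781, refl=-2.050781·-0.875000=1.7944; V=8.789062+-2.050781+1.794434=8.5327
k=5 load: inc=1.794434, refl=1.794434·-0.500000=-0.8972; V=6.738281+1.794434+-0.897217=7.6355
k=6 src: inc=-0.897217, refl=-0.897217·-0.875000=0.7851; V=8.532715+-0.897217+0.785065=8.4206
k=7 load: inc=0.785065, refl=0.785065·-0.500000=-0.3925; V=7.635498+0.785065+-0.392532=8.0280

0 0 source 9.3750
1 4 load 4.6875
2 8 source 8.7891
3 12 load 6.7383
4 16 source 8.5327
5 20 load 7.6355
6 24 source 8.4206
7 28 load 8.0280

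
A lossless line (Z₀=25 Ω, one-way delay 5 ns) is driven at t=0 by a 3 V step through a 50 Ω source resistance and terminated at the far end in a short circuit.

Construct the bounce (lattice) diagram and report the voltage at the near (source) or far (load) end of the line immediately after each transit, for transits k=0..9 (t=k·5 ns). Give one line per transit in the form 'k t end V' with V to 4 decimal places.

Γ_L=-1.000000, Γ_S=0.333333; launch V₁=3·25/75=1.000000
k=0 src: V=1.0000
k=1 load: inc=1.000000, refl=1.000000·-1.000000=-1.0000; V=0.000000+1.000000+-1.000000=0.0000
k=2 src: inc=-1.000000, refl=-1.000000·0.333333=-0.3333; V=1.000000+-1.000000+-0.333333=-0.3333
k=3 load: inc=-0.333333, refl=-0.333333·-1.000000=0.3333; V=0.000000+-0.333333+0.333333=0.0000
k=4 src: inc=0.333333, refl=0.333333·0.333333=0.1111; V=-0.333333+0.333333+0.111111=0.1111
k=5 load: inc=0.111111, refl=0.111111·-1.000000=-0.1111; V=0.000000+0.111111+-0.111111=0.0000
k=6 src: inc=-0.111111, refl=-0.111111·0.333333=-0.0370; V=0.111111+-0.111111+-0.037037=-0.0370
k=7 load: inc=-0.037037, refl=-0.037037·-1.000000=0.0370; V=0.000000+-0.037037+0.037037=0.0000
k=8 src: inc=0.037037, refl=0.037037·0.333333=0.0123; V=-0.037037+0.037037+0.012346=0.0123
k=9 load: inc=0.012346, refl=0.012346·-1.000000=-0.0123; V=0.000000+0.012346+-0.012346=0.0000

0 0 source 1.0000
1 5 load 0.0000
2 10 source -0.3333
3 15 load 0.0000
4 20 source 0.1111
5 25 load 0.0000
6 30 source -0.0370
7 35 load 0.0000
8 40 source 0.0123
9 45 load 0.0000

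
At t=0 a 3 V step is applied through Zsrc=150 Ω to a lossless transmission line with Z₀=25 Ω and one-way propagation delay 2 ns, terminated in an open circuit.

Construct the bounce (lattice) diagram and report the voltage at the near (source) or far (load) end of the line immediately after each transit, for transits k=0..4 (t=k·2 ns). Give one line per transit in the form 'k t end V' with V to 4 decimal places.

Γ_L=1.000000, Γ_S=0.714286; launch V₁=3·25/175=0.428571
k=0 src: V=0.4286
k=1 load: inc=0.428571, refl=0.428571·1.000000=0.4286; V=0.000000+0.428571+0.428571=0.8571
k=2 src: inc=0.428571, refl=0.428571·0.714286=0.3061; V=0.428571+0.428571+0.306122=1.1633
k=3 load: inc=0.306122, refl=0.306122·1.000000=0.3061; V=0.857143+0.306122+0.306122=1.4694
k=4 src: inc=0.306122, refl=0.306122·0.714286=0.2187; V=1.163265+0.306122+0.218659=1.6880

0 0 source 0.4286
1 2 load 0.8571
2 4 source 1.1633
3 6 load 1.4694
4 8 source 1.6880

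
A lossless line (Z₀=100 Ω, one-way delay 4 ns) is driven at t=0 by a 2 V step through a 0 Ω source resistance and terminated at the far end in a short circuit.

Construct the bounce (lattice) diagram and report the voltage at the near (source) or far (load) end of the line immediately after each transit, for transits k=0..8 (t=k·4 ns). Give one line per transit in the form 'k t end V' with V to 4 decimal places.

Γ_L=-1.000000, Γ_S=-1.000000; launch V₁=2·100/100=2.000000
k=0 src: V=2.0000
k=1 load: inc=2.000000, refl=2.000000·-1.000000=-2.0000; V=0.000000+2.000000+-2.000000=0.0000
k=2 src: inc=-2.000000, refl=-2.000000·-1.000000=2.0000; V=2.000000+-2.000000+2.000000=2.0000
k=3 load: inc=2.000000, refl=2.000000·-1.000000=-2.0000; V=0.000000+2.000000+-2.000000=0.0000
k=4 src: inc=-2.000000, refl=-2.000000·-1.000000=2.0000; V=2.000000+-2.000000+2.000000=2.0000
k=5 load: inc=2.000000, refl=2.000000·-1.000000=-2.0000; V=0.000000+2.000000+-2.000000=0.0000
k=6 src: inc=-2.000000, refl=-2.000000·-1.000000=2.0000; V=2.000000+-2.000000+2.000000=2.0000
k=7 load: inc=2.000000, refl=2.000000·-1.000000=-2.0000; V=0.000000+2.000000+-2.000000=0.0000
k=8 src: inc=-2.000000, refl=-2.000000·-1.000000=2.0000; V=2.000000+-2.000000+2.000000=2.0000

0 0 source 2.0000
1 4 load 0.0000
2 8 source 2.0000
3 12 load 0.0000
4 16 source 2.0000
5 20 load 0.0000
6 24 source 2.0000
7 28 load 0.0000
8 32 source 2.0000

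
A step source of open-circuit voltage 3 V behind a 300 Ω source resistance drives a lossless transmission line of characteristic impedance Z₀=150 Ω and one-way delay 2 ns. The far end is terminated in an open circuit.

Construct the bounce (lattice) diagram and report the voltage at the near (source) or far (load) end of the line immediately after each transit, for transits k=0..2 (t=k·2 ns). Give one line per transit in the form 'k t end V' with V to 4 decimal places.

0 0 source 1.0000
1 2 load 2.0000
2 4 source 2.3333

Γ_L=1.000000, Γ_S=0.333333; launch V₁=3·150/450=1.000000
k=0 src: V=1.0000
k=1 load: inc=1.000000, refl=1.000000·1.000000=1.0000; V=0.000000+1.000000+1.000000=2.0000
k=2 src: inc=1.000000, refl=1.000000·0.333333=0.3333; V=1.000000+1.000000+0.333333=2.3333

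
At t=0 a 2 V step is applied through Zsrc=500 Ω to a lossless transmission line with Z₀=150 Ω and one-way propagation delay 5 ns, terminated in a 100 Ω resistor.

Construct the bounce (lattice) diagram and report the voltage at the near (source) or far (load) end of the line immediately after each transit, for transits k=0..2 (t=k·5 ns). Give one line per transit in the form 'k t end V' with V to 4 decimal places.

0 0 source 0.4615
1 5 load 0.3692
2 10 source 0.3195

Γ_L=-0.200000, Γ_S=0.538462; launch V₁=2·150/650=0.461538
k=0 src: V=0.4615
k=1 load: inc=0.461538, refl=0.461538·-0.200000=-0.0923; V=0.000000+0.461538+-0.092308=0.3692
k=2 src: inc=-0.092308, refl=-0.092308·0.538462=-0.0497; V=0.461538+-0.092308+-0.049704=0.3195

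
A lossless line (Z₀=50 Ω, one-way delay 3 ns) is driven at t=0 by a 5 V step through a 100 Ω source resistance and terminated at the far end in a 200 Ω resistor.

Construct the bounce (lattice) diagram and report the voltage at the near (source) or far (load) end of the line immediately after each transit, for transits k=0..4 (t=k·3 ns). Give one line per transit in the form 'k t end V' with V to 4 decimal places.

Γ_L=0.600000, Γ_S=0.333333; launch V₁=5·50/150=1.666667
k=0 src: V=1.6667
k=1 load: inc=1.666667, refl=1.666667·0.600000=1.0000; V=0.000000+1.666667+1.000000=2.6667
k=2 src: inc=1.000000, refl=1.000000·0.333333=0.3333; V=1.666667+1.000000+0.333333=3.0000
k=3 load: inc=0.333333, refl=0.333333·0.600000=0.2000; V=2.666667+0.333333+0.200000=3.2000
k=4 src: inc=0.200000, refl=0.200000·0.333333=0.0667; V=3.000000+0.200000+0.066667=3.2667

0 0 source 1.6667
1 3 load 2.6667
2 6 source 3.0000
3 9 load 3.2000
4 12 source 3.2667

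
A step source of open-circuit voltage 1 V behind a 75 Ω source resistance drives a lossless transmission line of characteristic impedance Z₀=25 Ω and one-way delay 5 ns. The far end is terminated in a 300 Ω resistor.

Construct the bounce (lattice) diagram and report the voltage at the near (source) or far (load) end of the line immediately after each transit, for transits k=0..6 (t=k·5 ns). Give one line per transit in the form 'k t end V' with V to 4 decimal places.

0 0 source 0.2500
1 5 load 0.4615
2 10 source 0.5673
3 15 load 0.6568
4 20 source 0.7016
5 25 load 0.7394
6 30 source 0.7583

Γ_L=0.846154, Γ_S=0.500000; launch V₁=1·25/100=0.250000
k=0 src: V=0.2500
k=1 load: inc=0.250000, refl=0.250000·0.846154=0.2115; V=0.000000+0.250000+0.211538=0.4615
k=2 src: inc=0.211538, refl=0.211538·0.500000=0.1058; V=0.250000+0.211538+0.105769=0.5673
k=3 load: inc=0.105769, refl=0.105769·0.846154=0.0895; V=0.461538+0.105769+0.089497=0.6568
k=4 src: inc=0.089497, refl=0.089497·0.500000=0.0447; V=0.567308+0.089497+0.044749=0.7016
k=5 load: inc=0.044749, refl=0.044749·0.846154=0.0379; V=0.656805+0.044749+0.037864=0.7394
k=6 src: inc=0.037864, refl=0.037864·0.500000=0.0189; V=0.701553+0.037864+0.018932=0.7583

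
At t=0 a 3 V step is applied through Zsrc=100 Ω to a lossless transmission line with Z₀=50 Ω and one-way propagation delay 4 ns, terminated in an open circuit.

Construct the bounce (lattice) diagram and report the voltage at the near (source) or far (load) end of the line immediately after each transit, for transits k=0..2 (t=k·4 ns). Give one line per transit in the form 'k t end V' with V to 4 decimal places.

0 0 source 1.0000
1 4 load 2.0000
2 8 source 2.3333

Γ_L=1.000000, Γ_S=0.333333; launch V₁=3·50/150=1.000000
k=0 src: V=1.0000
k=1 load: inc=1.000000, refl=1.000000·1.000000=1.0000; V=0.000000+1.000000+1.000000=2.0000
k=2 src: inc=1.000000, refl=1.000000·0.333333=0.3333; V=1.000000+1.000000+0.333333=2.3333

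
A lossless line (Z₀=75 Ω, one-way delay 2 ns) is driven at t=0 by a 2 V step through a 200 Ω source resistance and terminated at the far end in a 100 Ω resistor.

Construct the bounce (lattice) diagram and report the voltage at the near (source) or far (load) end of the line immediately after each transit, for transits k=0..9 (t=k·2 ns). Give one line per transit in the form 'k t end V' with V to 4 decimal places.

Γ_L=0.142857, Γ_S=0.454545; launch V₁=2·75/275=0.545455
k=0 src: V=0.5455
k=1 load: inc=0.545455, refl=0.545455·0.142857=0.0779; V=0.000000+0.545455+0.077922=0.6234
k=2 src: inc=0.077922, refl=0.077922·0.454545=0.0354; V=0.545455+0.077922+0.035419=0.6588
k=3 load: inc=0.035419, refl=0.035419·0.142857=0.0051; V=0.623377+0.035419+0.005060=0.6639
k=4 src: inc=0.005060, refl=0.005060·0.454545=0.0023; V=0.658796+0.005060+0.002300=0.6662
k=5 load: inc=0.002300, refl=0.002300·0.142857=0.0003; V=0.663856+0.002300+0.000329=0.6665
k=6 src: inc=0.000329, refl=0.000329·0.454545=0.0001; V=0.666156+0.000329+0.000149=0.6666
k=7 load: inc=0.000149, refl=0.000149·0.142857=0.0000; V=0.666484+0.000149+0.000021=0.6667
k=8 src: inc=0.000021, refl=0.000021·0.454545=0.0000; V=0.666633+0.000021+0.000010=0.6667
k=9 load: inc=0.000010, refl=0.000010·0.142857=0.0000; V=0.666655+0.000010+0.000001=0.6667

0 0 source 0.5455
1 2 load 0.6234
2 4 source 0.6588
3 6 load 0.6639
4 8 source 0.6662
5 10 load 0.6665
6 12 source 0.6666
7 14 load 0.6667
8 16 source 0.6667
9 18 load 0.6667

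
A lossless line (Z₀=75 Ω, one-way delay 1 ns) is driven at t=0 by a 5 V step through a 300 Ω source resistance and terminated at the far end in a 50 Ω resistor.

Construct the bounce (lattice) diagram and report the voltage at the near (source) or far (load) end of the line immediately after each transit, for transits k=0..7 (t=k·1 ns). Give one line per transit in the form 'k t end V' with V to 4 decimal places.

0 0 source 1.0000
1 1 load 0.8000
2 2 source 0.6800
3 3 load 0.7040
4 4 source 0.7184
5 5 load 0.7155
6 6 source 0.7138
7 7 load 0.7141

Γ_L=-0.200000, Γ_S=0.600000; launch V₁=5·75/375=1.000000
k=0 src: V=1.0000
k=1 load: inc=1.000000, refl=1.000000·-0.200000=-0.2000; V=0.000000+1.000000+-0.200000=0.8000
k=2 src: inc=-0.200000, refl=-0.200000·0.600000=-0.1200; V=1.000000+-0.200000+-0.120000=0.6800
k=3 load: inc=-0.120000, refl=-0.120000·-0.200000=0.0240; V=0.800000+-0.120000+0.024000=0.7040
k=4 src: inc=0.024000, refl=0.024000·0.600000=0.0144; V=0.680000+0.024000+0.014400=0.7184
k=5 load: inc=0.014400, refl=0.014400·-0.200000=-0.0029; V=0.704000+0.014400+-0.002880=0.7155
k=6 src: inc=-0.002880, refl=-0.002880·0.600000=-0.0017; V=0.718400+-0.002880+-0.001728=0.7138
k=7 load: inc=-0.001728, refl=-0.001728·-0.200000=0.0003; V=0.715520+-0.001728+0.000346=0.7141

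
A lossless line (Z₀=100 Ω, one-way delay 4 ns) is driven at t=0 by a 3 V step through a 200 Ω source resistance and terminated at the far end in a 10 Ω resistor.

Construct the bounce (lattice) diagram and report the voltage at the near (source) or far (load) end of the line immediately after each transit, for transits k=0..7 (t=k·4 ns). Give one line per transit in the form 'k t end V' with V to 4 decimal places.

Γ_L=-0.818182, Γ_S=0.333333; launch V₁=3·100/300=1.000000
k=0 src: V=1.0000
k=1 load: inc=1.000000, refl=1.000000·-0.818182=-0.8182; V=0.000000+1.000000+-0.818182=0.1818
k=2 src: inc=-0.818182, refl=-0.818182·0.333333=-0.2727; V=1.000000+-0.818182+-0.272727=-0.0909
k=3 load: inc=-0.272727, refl=-0.272727·-0.818182=0.2231; V=0.181818+-0.272727+0.223140=0.1322
k=4 src: inc=0.223140, refl=0.223140·0.333333=0.0744; V=-0.090909+0.223140+0.074380=0.2066
k=5 load: inc=0.074380, refl=0.074380·-0.818182=-0.0609; V=0.132231+0.074380+-0.060856=0.1458
k=6 src: inc=-0.060856, refl=-0.060856·0.333333=-0.0203; V=0.206612+-0.060856+-0.020285=0.1255
k=7 load: inc=-0.020285, refl=-0.020285·-0.818182=0.0166; V=0.145755+-0.020285+0.016597=0.1421

0 0 source 1.0000
1 4 load 0.1818
2 8 source -0.0909
3 12 load 0.1322
4 16 source 0.2066
5 20 load 0.1458
6 24 source 0.1255
7 28 load 0.1421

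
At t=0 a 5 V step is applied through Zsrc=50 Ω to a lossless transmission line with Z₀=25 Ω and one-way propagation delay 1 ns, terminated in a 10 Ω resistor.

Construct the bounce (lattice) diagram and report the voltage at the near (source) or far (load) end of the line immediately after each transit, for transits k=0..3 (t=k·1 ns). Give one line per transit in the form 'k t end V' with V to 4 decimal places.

0 0 source 1.6667
1 1 load 0.9524
2 2 source 0.7143
3 3 load 0.8163

Γ_L=-0.428571, Γ_S=0.333333; launch V₁=5·25/75=1.666667
k=0 src: V=1.6667
k=1 load: inc=1.666667, refl=1.666667·-0.428571=-0.7143; V=0.000000+1.666667+-0.714286=0.9524
k=2 src: inc=-0.714286, refl=-0.714286·0.333333=-0.2381; V=1.666667+-0.714286+-0.238095=0.7143
k=3 load: inc=-0.238095, refl=-0.238095·-0.428571=0.1020; V=0.952381+-0.238095+0.102041=0.8163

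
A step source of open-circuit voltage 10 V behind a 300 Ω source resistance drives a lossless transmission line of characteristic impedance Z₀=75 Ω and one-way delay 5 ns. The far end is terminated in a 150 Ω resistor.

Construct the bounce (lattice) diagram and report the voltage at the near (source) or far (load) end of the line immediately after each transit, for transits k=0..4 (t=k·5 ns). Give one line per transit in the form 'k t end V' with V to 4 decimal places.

0 0 source 2.0000
1 5 load 2.6667
2 10 source 3.0667
3 15 load 3.2000
4 20 source 3.2800

Γ_L=0.333333, Γ_S=0.600000; launch V₁=10·75/375=2.000000
k=0 src: V=2.0000
k=1 load: inc=2.000000, refl=2.000000·0.333333=0.6667; V=0.000000+2.000000+0.666667=2.6667
k=2 src: inc=0.666667, refl=0.666667·0.600000=0.4000; V=2.000000+0.666667+0.400000=3.0667
k=3 load: inc=0.400000, refl=0.400000·0.333333=0.1333; V=2.666667+0.400000+0.133333=3.2000
k=4 src: inc=0.133333, refl=0.133333·0.600000=0.0800; V=3.066667+0.133333+0.080000=3.2800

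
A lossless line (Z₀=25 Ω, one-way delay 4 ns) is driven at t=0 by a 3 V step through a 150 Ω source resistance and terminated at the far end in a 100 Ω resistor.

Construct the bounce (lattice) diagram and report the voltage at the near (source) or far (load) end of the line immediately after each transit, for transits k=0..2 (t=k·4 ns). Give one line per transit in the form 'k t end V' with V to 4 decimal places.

Γ_L=0.600000, Γ_S=0.714286; launch V₁=3·25/175=0.428571
k=0 src: V=0.4286
k=1 load: inc=0.428571, refl=0.428571·0.600000=0.2571; V=0.000000+0.428571+0.257143=0.6857
k=2 src: inc=0.257143, refl=0.257143·0.714286=0.1837; V=0.428571+0.257143+0.183673=0.8694

0 0 source 0.4286
1 4 load 0.6857
2 8 source 0.8694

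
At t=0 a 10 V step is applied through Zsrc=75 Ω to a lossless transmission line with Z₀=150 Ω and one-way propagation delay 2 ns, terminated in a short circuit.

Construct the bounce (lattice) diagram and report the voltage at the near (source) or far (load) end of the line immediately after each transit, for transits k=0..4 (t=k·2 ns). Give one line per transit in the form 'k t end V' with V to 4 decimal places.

Γ_L=-1.000000, Γ_S=-0.333333; launch V₁=10·150/225=6.666667
k=0 src: V=6.6667
k=1 load: inc=6.666667, refl=6.666667·-1.000000=-6.6667; V=0.000000+6.666667+-6.666667=0.0000
k=2 src: inc=-6.666667, refl=-6.666667·-0.333333=2.2222; V=6.666667+-6.666667+2.222222=2.2222
k=3 load: inc=2.222222, refl=2.222222·-1.000000=-2.2222; V=0.000000+2.222222+-2.222222=0.0000
k=4 src: inc=-2.222222, refl=-2.222222·-0.333333=0.7407; V=2.222222+-2.222222+0.740741=0.7407

0 0 source 6.6667
1 2 load 0.0000
2 4 source 2.2222
3 6 load 0.0000
4 8 source 0.7407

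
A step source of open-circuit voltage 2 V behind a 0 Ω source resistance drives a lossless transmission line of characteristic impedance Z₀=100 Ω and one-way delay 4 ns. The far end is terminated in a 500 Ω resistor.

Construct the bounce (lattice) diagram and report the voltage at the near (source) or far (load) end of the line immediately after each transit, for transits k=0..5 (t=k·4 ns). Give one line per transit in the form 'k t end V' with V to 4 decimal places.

0 0 source 2.0000
1 4 load 3.3333
2 8 source 2.0000
3 12 load 1.1111
4 16 source 2.0000
5 20 load 2.5926

Γ_L=0.666667, Γ_S=-1.000000; launch V₁=2·100/100=2.000000
k=0 src: V=2.0000
k=1 load: inc=2.000000, refl=2.000000·0.666667=1.3333; V=0.000000+2.000000+1.333333=3.3333
k=2 src: inc=1.333333, refl=1.333333·-1.000000=-1.3333; V=2.000000+1.333333+-1.333333=2.0000
k=3 load: inc=-1.333333, refl=-1.333333·0.666667=-0.8889; V=3.333333+-1.333333+-0.888889=1.1111
k=4 src: inc=-0.888889, refl=-0.888889·-1.000000=0.8889; V=2.000000+-0.888889+0.888889=2.0000
k=5 load: inc=0.888889, refl=0.888889·0.666667=0.5926; V=1.111111+0.888889+0.592593=2.5926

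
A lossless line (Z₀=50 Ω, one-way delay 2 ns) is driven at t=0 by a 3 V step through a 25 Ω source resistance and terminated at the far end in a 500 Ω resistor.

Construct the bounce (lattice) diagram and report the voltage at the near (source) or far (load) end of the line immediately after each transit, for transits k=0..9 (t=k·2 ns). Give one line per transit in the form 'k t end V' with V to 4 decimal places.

Γ_L=0.818182, Γ_S=-0.333333; launch V₁=3·50/75=2.000000
k=0 src: V=2.0000
k=1 load: inc=2.000000, refl=2.000000·0.818182=1.6364; V=0.000000+2.000000+1.636364=3.6364
k=2 src: inc=1.636364, refl=1.636364·-0.333333=-0.5455; V=2.000000+1.636364+-0.545455=3.0909
k=3 load: inc=-0.545455, refl=-0.545455·0.818182=-0.4463; V=3.636364+-0.545455+-0.446281=2.6446
k=4 src: inc=-0.446281, refl=-0.446281·-0.333333=0.1488; V=3.090909+-0.446281+0.148760=2.7934
k=5 load: inc=0.148760, refl=0.148760·0.818182=0.1217; V=2.644628+0.148760+0.121713=2.9151
k=6 src: inc=0.121713, refl=0.121713·-0.333333=-0.0406; V=2.793388+0.121713+-0.040571=2.8745
k=7 load: inc=-0.040571, refl=-0.040571·0.818182=-0.0332; V=2.915101+-0.040571+-0.033194=2.8413
k=8 src: inc=-0.033194, refl=-0.033194·-0.333333=0.0111; V=2.874530+-0.033194+0.011065=2.8524
k=9 load: inc=0.011065, refl=0.011065·0.818182=0.0091; V=2.841336+0.011065+0.009053=2.8615

0 0 source 2.0000
1 2 load 3.6364
2 4 source 3.0909
3 6 load 2.6446
4 8 source 2.7934
5 10 load 2.9151
6 12 source 2.8745
7 14 load 2.8413
8 16 source 2.8524
9 18 load 2.8615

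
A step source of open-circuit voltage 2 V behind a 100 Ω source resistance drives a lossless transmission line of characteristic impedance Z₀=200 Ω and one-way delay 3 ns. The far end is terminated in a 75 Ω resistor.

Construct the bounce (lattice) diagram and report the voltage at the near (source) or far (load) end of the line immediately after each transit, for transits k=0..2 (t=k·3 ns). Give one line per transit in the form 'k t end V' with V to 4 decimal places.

0 0 source 1.3333
1 3 load 0.7273
2 6 source 0.9293

Γ_L=-0.454545, Γ_S=-0.333333; launch V₁=2·200/300=1.333333
k=0 src: V=1.3333
k=1 load: inc=1.333333, refl=1.333333·-0.454545=-0.6061; V=0.000000+1.333333+-0.606061=0.7273
k=2 src: inc=-0.606061, refl=-0.606061·-0.333333=0.2020; V=1.333333+-0.606061+0.202020=0.9293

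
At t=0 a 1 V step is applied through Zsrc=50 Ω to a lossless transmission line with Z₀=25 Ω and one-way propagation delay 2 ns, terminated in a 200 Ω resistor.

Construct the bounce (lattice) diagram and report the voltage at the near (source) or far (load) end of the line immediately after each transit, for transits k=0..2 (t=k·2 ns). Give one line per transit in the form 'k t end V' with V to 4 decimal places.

Γ_L=0.777778, Γ_S=0.333333; launch V₁=1·25/75=0.333333
k=0 src: V=0.3333
k=1 load: inc=0.333333, refl=0.333333·0.777778=0.2593; V=0.000000+0.333333+0.259259=0.5926
k=2 src: inc=0.259259, refl=0.259259·0.333333=0.0864; V=0.333333+0.259259+0.086420=0.6790

0 0 source 0.3333
1 2 load 0.5926
2 4 source 0.6790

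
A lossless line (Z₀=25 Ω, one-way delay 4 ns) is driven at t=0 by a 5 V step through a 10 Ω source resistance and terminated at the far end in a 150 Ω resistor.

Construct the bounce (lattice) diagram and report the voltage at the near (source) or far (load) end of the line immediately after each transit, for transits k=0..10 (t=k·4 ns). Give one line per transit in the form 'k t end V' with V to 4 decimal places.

0 0 source 3.5714
1 4 load 6.1224
2 8 source 5.0292
3 12 load 4.2482
4 16 source 4.5829
5 20 load 4.8220
6 24 source 4.7195
7 28 load 4.6463
8 32 source 4.6777
9 36 load 4.7001
10 40 source 4.6905

Γ_L=0.714286, Γ_S=-0.428571; launch V₁=5·25/35=3.571429
k=0 src: V=3.5714
k=1 load: inc=3.571429, refl=3.571429·0.714286=2.5510; V=0.000000+3.571429+2.551020=6.1224
k=2 src: inc=2.551020, refl=2.551020·-0.428571=-1.0933; V=3.571429+2.551020+-1.093294=5.0292
k=3 load: inc=-1.093294, refl=-1.093294·0.714286=-0.7809; V=6.122449+-1.093294+-0.780925=4.2482
k=4 src: inc=-0.780925, refl=-0.780925·-0.428571=0.3347; V=5.029155+-0.780925+0.334682=4.5829
k=5 load: inc=0.334682, refl=0.334682·0.714286=0.2391; V=4.248230+0.334682+0.239059=4.8220
k=6 src: inc=0.239059, refl=0.239059·-0.428571=-0.1025; V=4.582912+0.239059+-0.102454=4.7195
k=7 load: inc=-0.102454, refl=-0.102454·0.714286=-0.0732; V=4.821970+-0.102454+-0.073181=4.6463
k=8 src: inc=-0.073181, refl=-0.073181·-0.428571=0.0314; V=4.719517+-0.073181+0.031363=4.6777
k=9 load: inc=0.031363, refl=0.031363·0.714286=0.0224; V=4.646336+0.031363+0.022402=4.7001
k=10 src: inc=0.022402, refl=0.022402·-0.428571=-0.0096; V=4.677699+0.022402+-0.009601=4.6905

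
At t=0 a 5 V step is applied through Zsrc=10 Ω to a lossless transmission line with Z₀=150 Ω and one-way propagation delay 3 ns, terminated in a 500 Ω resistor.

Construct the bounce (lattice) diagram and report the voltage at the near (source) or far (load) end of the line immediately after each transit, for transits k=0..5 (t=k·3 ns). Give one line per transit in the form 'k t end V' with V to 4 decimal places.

Γ_L=0.538462, Γ_S=-0.875000; launch V₁=5·150/160=4.687500
k=0 src: V=4.6875
k=1 load: inc=4.687500, refl=4.687500·0.538462=2.5240; V=0.000000+4.687500+2.524038=7.2115
k=2 src: inc=2.524038, refl=2.524038·-0.875000=-2.2085; V=4.687500+2.524038+-2.208534=5.0030
k=3 load: inc=-2.208534, refl=-2.208534·0.538462=-1.1892; V=7.211538+-2.208534+-1.189210=3.8138
k=4 src: inc=-1.189210, refl=-1.189210·-0.875000=1.0406; V=5.003005+-1.189210+1.040559=4.8544
k=5 load: inc=1.040559, refl=1.040559·0.538462=0.5603; V=3.813794+1.040559+0.560301=5.4147

0 0 source 4.6875
1 3 load 7.2115
2 6 source 5.0030
3 9 load 3.8138
4 12 source 4.8544
5 15 load 5.4147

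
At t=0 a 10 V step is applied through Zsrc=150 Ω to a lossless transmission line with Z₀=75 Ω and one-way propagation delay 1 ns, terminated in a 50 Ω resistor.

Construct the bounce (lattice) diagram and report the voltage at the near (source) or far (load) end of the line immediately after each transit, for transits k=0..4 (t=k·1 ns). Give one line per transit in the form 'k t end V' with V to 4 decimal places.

0 0 source 3.3333
1 1 load 2.6667
2 2 source 2.4444
3 3 load 2.4889
4 4 source 2.5037

Γ_L=-0.200000, Γ_S=0.333333; launch V₁=10·75/225=3.333333
k=0 src: V=3.3333
k=1 load: inc=3.333333, refl=3.333333·-0.200000=-0.6667; V=0.000000+3.333333+-0.666667=2.6667
k=2 src: inc=-0.666667, refl=-0.666667·0.333333=-0.2222; V=3.333333+-0.666667+-0.222222=2.4444
k=3 load: inc=-0.222222, refl=-0.222222·-0.200000=0.0444; V=2.666667+-0.222222+0.044444=2.4889
k=4 src: inc=0.044444, refl=0.044444·0.333333=0.0148; V=2.444444+0.044444+0.014815=2.5037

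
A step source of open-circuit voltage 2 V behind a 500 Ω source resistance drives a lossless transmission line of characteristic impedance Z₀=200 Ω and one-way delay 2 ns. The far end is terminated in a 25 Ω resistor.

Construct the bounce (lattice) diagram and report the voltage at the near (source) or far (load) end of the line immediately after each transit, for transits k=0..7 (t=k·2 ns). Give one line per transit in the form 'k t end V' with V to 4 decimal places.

Γ_L=-0.777778, Γ_S=0.428571; launch V₁=2·200/700=0.571429
k=0 src: V=0.5714
k=1 load: inc=0.571429, refl=0.571429·-0.777778=-0.4444; V=0.000000+0.571429+-0.444444=0.1270
k=2 src: inc=-0.444444, refl=-0.444444·0.428571=-0.1905; V=0.571429+-0.444444+-0.190476=-0.0635
k=3 load: inc=-0.190476, refl=-0.190476·-0.777778=0.1481; V=0.126984+-0.190476+0.148148=0.0847
k=4 src: inc=0.148148, refl=0.148148·0.428571=0.0635; V=-0.063492+0.148148+0.063492=0.1481
k=5 load: inc=0.063492, refl=0.063492·-0.777778=-0.0494; V=0.084656+0.063492+-0.049383=0.0988
k=6 src: inc=-0.049383, refl=-0.049383·0.428571=-0.0212; V=0.148148+-0.049383+-0.021164=0.0776
k=7 load: inc=-0.021164, refl=-0.021164·-0.777778=0.0165; V=0.098765+-0.021164+0.016461=0.0941

0 0 source 0.5714
1 2 load 0.1270
2 4 source -0.0635
3 6 load 0.0847
4 8 source 0.1481
5 10 load 0.0988
6 12 source 0.0776
7 14 load 0.0941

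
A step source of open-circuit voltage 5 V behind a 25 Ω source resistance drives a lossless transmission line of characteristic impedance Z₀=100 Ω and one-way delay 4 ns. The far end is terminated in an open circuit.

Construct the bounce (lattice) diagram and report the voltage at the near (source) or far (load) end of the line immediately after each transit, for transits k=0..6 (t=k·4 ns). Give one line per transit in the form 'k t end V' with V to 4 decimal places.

0 0 source 4.0000
1 4 load 8.0000
2 8 source 5.6000
3 12 load 3.2000
4 16 source 4.6400
5 20 load 6.0800
6 24 source 5.2160

Γ_L=1.000000, Γ_S=-0.600000; launch V₁=5·100/125=4.000000
k=0 src: V=4.0000
k=1 load: inc=4.000000, refl=4.000000·1.000000=4.0000; V=0.000000+4.000000+4.000000=8.0000
k=2 src: inc=4.000000, refl=4.000000·-0.600000=-2.4000; V=4.000000+4.000000+-2.400000=5.6000
k=3 load: inc=-2.400000, refl=-2.400000·1.000000=-2.4000; V=8.000000+-2.400000+-2.400000=3.2000
k=4 src: inc=-2.400000, refl=-2.400000·-0.600000=1.4400; V=5.600000+-2.400000+1.440000=4.6400
k=5 load: inc=1.440000, refl=1.440000·1.000000=1.4400; V=3.200000+1.440000+1.440000=6.0800
k=6 src: inc=1.440000, refl=1.440000·-0.600000=-0.8640; V=4.640000+1.440000+-0.864000=5.2160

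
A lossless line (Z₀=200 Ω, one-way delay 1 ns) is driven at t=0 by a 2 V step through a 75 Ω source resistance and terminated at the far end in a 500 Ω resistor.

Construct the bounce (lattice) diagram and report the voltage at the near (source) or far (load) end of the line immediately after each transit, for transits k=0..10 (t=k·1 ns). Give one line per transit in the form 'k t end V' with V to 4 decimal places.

Γ_L=0.428571, Γ_S=-0.454545; launch V₁=2·200/275=1.454545
k=0 src: V=1.4545
k=1 load: inc=1.454545, refl=1.454545·0.428571=0.6234; V=0.000000+1.454545+0.623377=2.0779
k=2 src: inc=0.623377, refl=0.623377·-0.454545=-0.2834; V=1.454545+0.623377+-0.283353=1.7946
k=3 load: inc=-0.283353, refl=-0.283353·0.428571=-0.1214; V=2.077922+-0.283353+-0.121437=1.6731
k=4 src: inc=-0.121437, refl=-0.121437·-0.454545=0.0552; V=1.794569+-0.121437+0.055199=1.7283
k=5 load: inc=0.055199, refl=0.055199·0.428571=0.0237; V=1.673132+0.055199+0.023657=1.7520
k=6 src: inc=0.023657, refl=0.023657·-0.454545=-0.0108; V=1.728331+0.023657+-0.010753=1.7412
k=7 load: inc=-0.010753, refl=-0.010753·0.428571=-0.0046; V=1.751987+-0.010753+-0.004608=1.7366
k=8 src: inc=-0.004608, refl=-0.004608·-0.454545=0.0021; V=1.741234+-0.004608+0.002095=1.7387
k=9 load: inc=0.002095, refl=0.002095·0.428571=0.0009; V=1.736626+0.002095+0.000898=1.7396
k=10 src: inc=0.000898, refl=0.000898·-0.454545=-0.0004; V=1.738721+0.000898+-0.000408=1.7392

0 0 source 1.4545
1 1 load 2.0779
2 2 source 1.7946
3 3 load 1.6731
4 4 source 1.7283
5 5 load 1.7520
6 6 source 1.7412
7 7 load 1.7366
8 8 source 1.7387
9 9 load 1.7396
10 10 source 1.7392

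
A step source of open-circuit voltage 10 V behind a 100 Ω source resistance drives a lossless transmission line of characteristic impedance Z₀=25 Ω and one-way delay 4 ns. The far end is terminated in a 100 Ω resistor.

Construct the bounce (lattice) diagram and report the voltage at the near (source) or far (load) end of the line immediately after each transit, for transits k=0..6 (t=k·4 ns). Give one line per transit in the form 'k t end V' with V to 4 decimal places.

Γ_L=0.600000, Γ_S=0.600000; launch V₁=10·25/125=2.000000
k=0 src: V=2.0000
k=1 load: inc=2.000000, refl=2.000000·0.600000=1.2000; V=0.000000+2.000000+1.200000=3.2000
k=2 src: inc=1.200000, refl=1.200000·0.600000=0.7200; V=2.000000+1.200000+0.720000=3.9200
k=3 load: inc=0.720000, refl=0.720000·0.600000=0.4320; V=3.200000+0.720000+0.432000=4.3520
k=4 src: inc=0.432000, refl=0.432000·0.600000=0.2592; V=3.920000+0.432000+0.259200=4.6112
k=5 load: inc=0.259200, refl=0.259200·0.600000=0.1555; V=4.352000+0.259200+0.155520=4.7667
k=6 src: inc=0.155520, refl=0.155520·0.600000=0.0933; V=4.611200+0.155520+0.093312=4.8600

0 0 source 2.0000
1 4 load 3.2000
2 8 source 3.9200
3 12 load 4.3520
4 16 source 4.6112
5 20 load 4.7667
6 24 source 4.8600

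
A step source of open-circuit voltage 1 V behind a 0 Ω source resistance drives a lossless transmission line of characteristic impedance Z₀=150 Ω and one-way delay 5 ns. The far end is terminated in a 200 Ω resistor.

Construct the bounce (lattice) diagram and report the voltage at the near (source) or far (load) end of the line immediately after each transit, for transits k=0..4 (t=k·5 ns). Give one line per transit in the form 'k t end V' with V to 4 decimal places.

Γ_L=0.142857, Γ_S=-1.000000; launch V₁=1·150/150=1.000000
k=0 src: V=1.0000
k=1 load: inc=1.000000, refl=1.000000·0.142857=0.1429; V=0.000000+1.000000+0.142857=1.1429
k=2 src: inc=0.142857, refl=0.142857·-1.000000=-0.1429; V=1.000000+0.142857+-0.142857=1.0000
k=3 load: inc=-0.142857, refl=-0.142857·0.142857=-0.0204; V=1.142857+-0.142857+-0.020408=0.9796
k=4 src: inc=-0.020408, refl=-0.020408·-1.000000=0.0204; V=1.000000+-0.020408+0.020408=1.0000

0 0 source 1.0000
1 5 load 1.1429
2 10 source 1.0000
3 15 load 0.9796
4 20 source 1.0000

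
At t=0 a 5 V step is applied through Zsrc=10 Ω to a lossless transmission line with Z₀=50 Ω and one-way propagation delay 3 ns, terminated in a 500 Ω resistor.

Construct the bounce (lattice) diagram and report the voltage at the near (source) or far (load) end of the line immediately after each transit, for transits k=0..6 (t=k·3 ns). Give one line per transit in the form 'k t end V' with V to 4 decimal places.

0 0 source 4.1667
1 3 load 7.5758
2 6 source 5.3030
3 9 load 3.4435
4 12 source 4.6832
5 15 load 5.6975
6 18 source 5.0213

Γ_L=0.818182, Γ_S=-0.666667; launch V₁=5·50/60=4.166667
k=0 src: V=4.1667
k=1 load: inc=4.166667, refl=4.166667·0.818182=3.4091; V=0.000000+4.166667+3.409091=7.5758
k=2 src: inc=3.409091, refl=3.409091·-0.666667=-2.2727; V=4.166667+3.409091+-2.272727=5.3030
k=3 load: inc=-2.272727, refl=-2.272727·0.818182=-1.8595; V=7.575758+-2.272727+-1.859504=3.4435
k=4 src: inc=-1.859504, refl=-1.859504·-0.666667=1.2397; V=5.303030+-1.859504+1.239669=4.6832
k=5 load: inc=1.239669, refl=1.239669·0.818182=1.0143; V=3.443526+1.239669+1.014275=5.6975
k=6 src: inc=1.014275, refl=1.014275·-0.666667=-0.6762; V=4.683196+1.014275+-0.676183=5.0213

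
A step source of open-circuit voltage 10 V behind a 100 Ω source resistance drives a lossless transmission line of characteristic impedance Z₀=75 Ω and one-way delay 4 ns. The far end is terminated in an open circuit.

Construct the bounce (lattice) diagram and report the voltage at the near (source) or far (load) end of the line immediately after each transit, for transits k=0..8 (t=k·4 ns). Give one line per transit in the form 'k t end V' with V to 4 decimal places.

0 0 source 4.2857
1 4 load 8.5714
2 8 source 9.1837
3 12 load 9.7959
4 16 source 9.8834
5 20 load 9.9708
6 24 source 9.9833
7 28 load 9.9958
8 32 source 9.9976

Γ_L=1.000000, Γ_S=0.142857; launch V₁=10·75/175=4.285714
k=0 src: V=4.2857
k=1 load: inc=4.285714, refl=4.285714·1.000000=4.2857; V=0.000000+4.285714+4.285714=8.5714
k=2 src: inc=4.285714, refl=4.285714·0.142857=0.6122; V=4.285714+4.285714+0.612245=9.1837
k=3 load: inc=0.612245, refl=0.612245·1.000000=0.6122; V=8.571429+0.612245+0.612245=9.7959
k=4 src: inc=0.612245, refl=0.612245·0.142857=0.0875; V=9.183673+0.612245+0.087464=9.8834
k=5 load: inc=0.087464, refl=0.087464·1.000000=0.0875; V=9.795918+0.087464+0.087464=9.9708
k=6 src: inc=0.087464, refl=0.087464·0.142857=0.0125; V=9.883382+0.087464+0.012495=9.9833
k=7 load: inc=0.012495, refl=0.012495·1.000000=0.0125; V=9.970845+0.012495+0.012495=9.9958
k=8 src: inc=0.012495, refl=0.012495·0.142857=0.0018; V=9.983340+0.012495+0.001785=9.9976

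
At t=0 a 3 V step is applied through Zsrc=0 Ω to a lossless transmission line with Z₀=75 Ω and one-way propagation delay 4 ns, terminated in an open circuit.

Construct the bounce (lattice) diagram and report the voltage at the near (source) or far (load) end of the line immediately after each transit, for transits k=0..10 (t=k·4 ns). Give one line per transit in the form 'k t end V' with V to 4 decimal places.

0 0 source 3.0000
1 4 load 6.0000
2 8 source 3.0000
3 12 load 0.0000
4 16 source 3.0000
5 20 load 6.0000
6 24 source 3.0000
7 28 load 0.0000
8 32 source 3.0000
9 36 load 6.0000
10 40 source 3.0000

Γ_L=1.000000, Γ_S=-1.000000; launch V₁=3·75/75=3.000000
k=0 src: V=3.0000
k=1 load: inc=3.000000, refl=3.000000·1.000000=3.0000; V=0.000000+3.000000+3.000000=6.0000
k=2 src: inc=3.000000, refl=3.000000·-1.000000=-3.0000; V=3.000000+3.000000+-3.000000=3.0000
k=3 load: inc=-3.000000, refl=-3.000000·1.000000=-3.0000; V=6.000000+-3.000000+-3.000000=0.0000
k=4 src: inc=-3.000000, refl=-3.000000·-1.000000=3.0000; V=3.000000+-3.000000+3.000000=3.0000
k=5 load: inc=3.000000, refl=3.000000·1.000000=3.0000; V=0.000000+3.000000+3.000000=6.0000
k=6 src: inc=3.000000, refl=3.000000·-1.000000=-3.0000; V=3.000000+3.000000+-3.000000=3.0000
k=7 load: inc=-3.000000, refl=-3.000000·1.000000=-3.0000; V=6.000000+-3.000000+-3.000000=0.0000
k=8 src: inc=-3.000000, refl=-3.000000·-1.000000=3.0000; V=3.000000+-3.000000+3.000000=3.0000
k=9 load: inc=3.000000, refl=3.000000·1.000000=3.0000; V=0.000000+3.000000+3.000000=6.0000
k=10 src: inc=3.000000, refl=3.000000·-1.000000=-3.0000; V=3.000000+3.000000+-3.000000=3.0000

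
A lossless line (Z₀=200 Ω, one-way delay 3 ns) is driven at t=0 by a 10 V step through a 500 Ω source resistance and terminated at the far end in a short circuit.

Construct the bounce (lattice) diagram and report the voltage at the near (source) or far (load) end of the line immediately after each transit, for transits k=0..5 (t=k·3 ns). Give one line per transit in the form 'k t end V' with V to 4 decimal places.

0 0 source 2.8571
1 3 load 0.0000
2 6 source -1.2245
3 9 load 0.0000
4 12 source 0.5248
5 15 load 0.0000

Γ_L=-1.000000, Γ_S=0.428571; launch V₁=10·200/700=2.857143
k=0 src: V=2.8571
k=1 load: inc=2.857143, refl=2.857143·-1.000000=-2.8571; V=0.000000+2.857143+-2.857143=0.0000
k=2 src: inc=-2.857143, refl=-2.857143·0.428571=-1.2245; V=2.857143+-2.857143+-1.224490=-1.2245
k=3 load: inc=-1.224490, refl=-1.224490·-1.000000=1.2245; V=0.000000+-1.224490+1.224490=0.0000
k=4 src: inc=1.224490, refl=1.224490·0.428571=0.5248; V=-1.224490+1.224490+0.524781=0.5248
k=5 load: inc=0.524781, refl=0.524781·-1.000000=-0.5248; V=0.000000+0.524781+-0.524781=0.0000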